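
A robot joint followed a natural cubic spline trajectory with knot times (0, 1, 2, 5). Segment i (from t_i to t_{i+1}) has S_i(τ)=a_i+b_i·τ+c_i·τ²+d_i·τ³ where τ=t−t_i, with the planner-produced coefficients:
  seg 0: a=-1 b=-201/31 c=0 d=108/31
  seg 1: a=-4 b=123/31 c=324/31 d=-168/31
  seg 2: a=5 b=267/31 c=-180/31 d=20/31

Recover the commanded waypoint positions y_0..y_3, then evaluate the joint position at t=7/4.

y_0=-1 y_1=-4 y_2=5 y_3=-4
S(7/4) = 637/248

y_0 = S_0(0) = a_0 = -1
y_1 = S_1(0) = a_1 = -4
y_2 = S_2(0) = a_2 = 5
y_3 = S_2(3) = -4
t_q=7/4 is in segment 1 (τ=3/4); S_1(τ)=637/248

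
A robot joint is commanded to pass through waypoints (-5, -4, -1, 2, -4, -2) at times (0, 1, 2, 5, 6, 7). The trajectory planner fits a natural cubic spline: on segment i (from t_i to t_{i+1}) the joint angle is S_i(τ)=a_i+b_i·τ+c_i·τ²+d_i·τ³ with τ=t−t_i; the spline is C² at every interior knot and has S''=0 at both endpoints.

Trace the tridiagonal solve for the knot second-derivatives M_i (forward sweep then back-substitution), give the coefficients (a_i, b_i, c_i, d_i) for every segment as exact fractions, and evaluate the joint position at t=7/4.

Δ: Δ0=1, Δ1=3, Δ2=1, Δ3=-6, Δ4=2
row 1: diag=4, rhs=12; c'=1/4, d'=3
row 2: denom=8−1·1/4=31/4; d'=(-12−1·3)/(31/4)=-60/31
row 3: denom=8−3·12/31=212/31; d'=(-42−3·-60/31)/(212/31)=-561/106
row 4: denom=4−1·31/212=817/212; d'=(48−1·-561/106)/(817/212)=11298/817
back: M4=11298/817
back: M3=-561/106−31/212·11298/817=-5976/817
back: M2=-60/31−12/31·-5976/817=732/817
back: M1=3−1/4·732/817=2268/817
M: M0=0, M1=2268/817, M2=732/817, M3=-5976/817, M4=11298/817, M5=0
seg 0: a=-5, c=M0/2=0, d=(M1−M0)/(6·1)=378/817, b=Δ0−h0·(2M0+M1)/6=439/817
seg 1: a=-4, c=M1/2=1134/817, d=(M2−M1)/(6·1)=-256/817, b=Δ1−h1·(2M1+M2)/6=1573/817
seg 2: a=-1, c=M2/2=366/817, d=(M3−M2)/(6·3)=-26/57, b=Δ2−h2·(2M2+M3)/6=3073/817
seg 3: a=2, c=M3/2=-2988/817, d=(M4−M3)/(6·1)=2879/817, b=Δ3−h3·(2M3+M4)/6=-4793/817
seg 4: a=-4, c=M4/2=5649/817, d=(M5−M4)/(6·1)=-1883/817, b=Δ4−h4·(2M4+M5)/6=-2132/817
t_q=7/4 → seg 1, τ=3/4; S=-4+1573/817·τ+1134/817·τ²+-256/817·τ³=-12467/6536

  seg 0: a=-5 b=439/817 c=0 d=378/817
  seg 1: a=-4 b=1573/817 c=1134/817 d=-256/817
  seg 2: a=-1 b=3073/817 c=366/817 d=-26/57
  seg 3: a=2 b=-4793/817 c=-2988/817 d=2879/817
  seg 4: a=-4 b=-2132/817 c=5649/817 d=-1883/817
S(7/4) = -12467/6536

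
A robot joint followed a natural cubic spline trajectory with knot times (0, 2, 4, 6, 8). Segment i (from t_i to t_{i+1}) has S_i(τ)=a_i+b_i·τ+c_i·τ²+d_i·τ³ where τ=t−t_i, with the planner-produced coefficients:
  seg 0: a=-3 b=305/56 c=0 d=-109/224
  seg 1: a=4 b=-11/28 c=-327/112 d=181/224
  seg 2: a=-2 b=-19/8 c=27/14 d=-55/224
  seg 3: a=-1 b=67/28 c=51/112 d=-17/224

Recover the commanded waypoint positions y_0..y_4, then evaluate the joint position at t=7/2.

y_0=-3 y_1=4 y_2=-2 y_3=-1 y_4=5
S(7/2) = -773/1792

y_0 = S_0(0) = a_0 = -3
y_1 = S_1(0) = a_1 = 4
y_2 = S_2(0) = a_2 = -2
y_3 = S_3(0) = a_3 = -1
y_4 = S_3(2) = 5
t_q=7/2 is in segment 1 (τ=3/2); S_1(τ)=-773/1792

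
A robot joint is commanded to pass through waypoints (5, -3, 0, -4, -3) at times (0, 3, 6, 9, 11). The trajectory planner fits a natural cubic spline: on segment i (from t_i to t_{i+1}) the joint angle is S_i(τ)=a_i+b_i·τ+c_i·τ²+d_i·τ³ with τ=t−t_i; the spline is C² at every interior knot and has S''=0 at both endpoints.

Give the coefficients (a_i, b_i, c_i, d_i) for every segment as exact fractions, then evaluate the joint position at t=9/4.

  seg 0: a=5 b=-355/92 c=0 d=329/2484
  seg 1: a=-3 b=-13/46 c=329/276 d=-211/828
  seg 2: a=0 b=-1/92 c=-76/69 d=547/2484
  seg 3: a=-4 b=-31/46 c=81/92 d=-27/184
S(9/4) = -12797/5888

Δ: Δ0=-8/3, Δ1=1, Δ2=-4/3, Δ3=1/2
row 1: diag=12, rhs=22; c'=1/4, d'=11/6
row 2: denom=12−3·1/4=45/4; d'=(-14−3·11/6)/(45/4)=-26/15
row 3: denom=10−3·4/15=46/5; d'=(11−3·-26/15)/(46/5)=81/46
back: M3=81/46
back: M2=-26/15−4/15·81/46=-152/69
back: M1=11/6−1/4·-152/69=329/138
M: M0=0, M1=329/138, M2=-152/69, M3=81/46, M4=0
seg 0: a=5, c=M0/2=0, d=(M1−M0)/(6·3)=329/2484, b=Δ0−h0·(2M0+M1)/6=-355/92
seg 1: a=-3, c=M1/2=329/276, d=(M2−M1)/(6·3)=-211/828, b=Δ1−h1·(2M1+M2)/6=-13/46
seg 2: a=0, c=M2/2=-76/69, d=(M3−M2)/(6·3)=547/2484, b=Δ2−h2·(2M2+M3)/6=-1/92
seg 3: a=-4, c=M3/2=81/92, d=(M4−M3)/(6·2)=-27/184, b=Δ3−h3·(2M3+M4)/6=-31/46
t_q=9/4 → seg 0, τ=9/4; S=5+-355/92·τ+0·τ²+329/2484·τ³=-12797/5888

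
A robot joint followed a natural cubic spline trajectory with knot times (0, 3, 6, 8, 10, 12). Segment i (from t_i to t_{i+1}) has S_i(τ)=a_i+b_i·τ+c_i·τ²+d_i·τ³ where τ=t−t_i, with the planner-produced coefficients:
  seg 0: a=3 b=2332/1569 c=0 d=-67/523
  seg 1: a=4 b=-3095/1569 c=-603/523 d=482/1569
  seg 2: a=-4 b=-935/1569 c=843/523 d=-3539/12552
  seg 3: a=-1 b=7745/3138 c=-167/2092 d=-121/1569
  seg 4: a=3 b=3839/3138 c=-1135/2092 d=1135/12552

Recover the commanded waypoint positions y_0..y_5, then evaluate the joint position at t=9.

y_0=3 y_1=4 y_2=-4 y_3=-1 y_4=3 y_5=4
S(9) = 2743/2092

y_0 = S_0(0) = a_0 = 3
y_1 = S_1(0) = a_1 = 4
y_2 = S_2(0) = a_2 = -4
y_3 = S_3(0) = a_3 = -1
y_4 = S_4(0) = a_4 = 3
y_5 = S_4(2) = 4
t_q=9 is in segment 3 (τ=1); S_3(τ)=2743/2092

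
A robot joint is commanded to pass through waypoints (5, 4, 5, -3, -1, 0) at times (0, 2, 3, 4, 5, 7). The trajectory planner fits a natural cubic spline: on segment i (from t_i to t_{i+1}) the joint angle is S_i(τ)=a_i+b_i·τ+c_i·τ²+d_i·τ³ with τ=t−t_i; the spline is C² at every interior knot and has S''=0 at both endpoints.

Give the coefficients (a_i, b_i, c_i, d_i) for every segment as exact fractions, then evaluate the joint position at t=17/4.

Δ: Δ0=-1/2, Δ1=1, Δ2=-8, Δ3=2, Δ4=1/2
row 1: diag=6, rhs=9; c'=1/6, d'=3/2
row 2: denom=4−1·1/6=23/6; d'=(-54−1·3/2)/(23/6)=-333/23
row 3: denom=4−1·6/23=86/23; d'=(60−1·-333/23)/(86/23)=1713/86
row 4: denom=6−1·23/86=493/86; d'=(-9−1·1713/86)/(493/86)=-2487/493
back: M4=-2487/493
back: M3=1713/86−23/86·-2487/493=10485/493
back: M2=-333/23−6/23·10485/493=-9873/493
back: M1=3/2−1/6·-9873/493=2385/493
M: M0=0, M1=2385/493, M2=-9873/493, M3=10485/493, M4=-2487/493, M5=0
seg 0: a=5, c=M0/2=0, d=(M1−M0)/(6·2)=795/1972, b=Δ0−h0·(2M0+M1)/6=-2083/986
seg 1: a=4, c=M1/2=2385/986, d=(M2−M1)/(6·1)=-2043/493, b=Δ1−h1·(2M1+M2)/6=2687/986
seg 2: a=5, c=M2/2=-9873/986, d=(M3−M2)/(6·1)=117/17, b=Δ2−h2·(2M2+M3)/6=-4801/986
seg 3: a=-3, c=M3/2=10485/986, d=(M4−M3)/(6·1)=-2162/493, b=Δ3−h3·(2M3+M4)/6=-4189/986
seg 4: a=-1, c=M4/2=-2487/986, d=(M5−M4)/(6·2)=829/1972, b=Δ4−h4·(2M4+M5)/6=3809/986
t_q=17/4 → seg 3, τ=1/4; S=-3+-4189/986·τ+10485/986·τ²+-2162/493·τ³=-6835/1972

  seg 0: a=5 b=-2083/986 c=0 d=795/1972
  seg 1: a=4 b=2687/986 c=2385/986 d=-2043/493
  seg 2: a=5 b=-4801/986 c=-9873/986 d=117/17
  seg 3: a=-3 b=-4189/986 c=10485/986 d=-2162/493
  seg 4: a=-1 b=3809/986 c=-2487/986 d=829/1972
S(17/4) = -6835/1972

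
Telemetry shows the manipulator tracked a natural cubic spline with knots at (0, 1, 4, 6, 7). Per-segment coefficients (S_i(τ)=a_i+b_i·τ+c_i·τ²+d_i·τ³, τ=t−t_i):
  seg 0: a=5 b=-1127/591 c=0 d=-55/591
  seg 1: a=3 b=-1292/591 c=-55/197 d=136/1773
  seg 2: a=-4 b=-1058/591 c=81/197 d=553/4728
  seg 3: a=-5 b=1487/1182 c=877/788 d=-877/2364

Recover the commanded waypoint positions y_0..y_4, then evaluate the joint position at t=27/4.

y_0 = S_0(0) = a_0 = 5
y_1 = S_1(0) = a_1 = 3
y_2 = S_2(0) = a_2 = -4
y_3 = S_3(0) = a_3 = -5
y_4 = S_3(1) = -3
t_q=27/4 is in segment 3 (τ=3/4); S_3(τ)=-180897/50432

y_0=5 y_1=3 y_2=-4 y_3=-5 y_4=-3
S(27/4) = -180897/50432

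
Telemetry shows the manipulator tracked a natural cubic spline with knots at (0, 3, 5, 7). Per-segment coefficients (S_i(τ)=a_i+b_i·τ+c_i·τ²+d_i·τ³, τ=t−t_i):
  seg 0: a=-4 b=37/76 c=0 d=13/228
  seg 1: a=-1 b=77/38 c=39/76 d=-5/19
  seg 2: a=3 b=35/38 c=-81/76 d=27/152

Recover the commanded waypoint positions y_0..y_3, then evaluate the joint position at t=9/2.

y_0=-4 y_1=-1 y_2=3 y_3=2
S(9/2) = 701/304

y_0 = S_0(0) = a_0 = -4
y_1 = S_1(0) = a_1 = -1
y_2 = S_2(0) = a_2 = 3
y_3 = S_2(2) = 2
t_q=9/2 is in segment 1 (τ=3/2); S_1(τ)=701/304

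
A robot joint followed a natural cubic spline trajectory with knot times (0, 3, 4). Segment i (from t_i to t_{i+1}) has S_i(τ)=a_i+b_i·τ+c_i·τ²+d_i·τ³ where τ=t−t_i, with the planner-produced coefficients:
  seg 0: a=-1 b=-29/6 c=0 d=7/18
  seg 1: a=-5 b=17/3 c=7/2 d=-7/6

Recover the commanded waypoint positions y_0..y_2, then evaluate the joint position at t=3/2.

y_0=-1 y_1=-5 y_2=3
S(3/2) = -111/16

y_0 = S_0(0) = a_0 = -1
y_1 = S_1(0) = a_1 = -5
y_2 = S_1(1) = 3
t_q=3/2 is in segment 0 (τ=3/2); S_0(τ)=-111/16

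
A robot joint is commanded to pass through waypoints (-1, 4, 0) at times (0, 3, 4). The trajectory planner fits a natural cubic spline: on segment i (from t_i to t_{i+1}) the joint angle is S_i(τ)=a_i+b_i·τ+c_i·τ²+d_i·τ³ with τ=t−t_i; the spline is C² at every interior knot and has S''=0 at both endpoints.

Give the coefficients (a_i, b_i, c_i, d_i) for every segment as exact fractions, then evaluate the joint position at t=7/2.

  seg 0: a=-1 b=91/24 c=0 d=-17/72
  seg 1: a=4 b=-31/12 c=-17/8 d=17/24
S(7/2) = 145/64

Δ: Δ0=5/3, Δ1=-4
row 1: diag=8, rhs=-34; c'=1/8, d'=-17/4
back: M1=-17/4
M: M0=0, M1=-17/4, M2=0
seg 0: a=-1, c=M0/2=0, d=(M1−M0)/(6·3)=-17/72, b=Δ0−h0·(2M0+M1)/6=91/24
seg 1: a=4, c=M1/2=-17/8, d=(M2−M1)/(6·1)=17/24, b=Δ1−h1·(2M1+M2)/6=-31/12
t_q=7/2 → seg 1, τ=1/2; S=4+-31/12·τ+-17/8·τ²+17/24·τ³=145/64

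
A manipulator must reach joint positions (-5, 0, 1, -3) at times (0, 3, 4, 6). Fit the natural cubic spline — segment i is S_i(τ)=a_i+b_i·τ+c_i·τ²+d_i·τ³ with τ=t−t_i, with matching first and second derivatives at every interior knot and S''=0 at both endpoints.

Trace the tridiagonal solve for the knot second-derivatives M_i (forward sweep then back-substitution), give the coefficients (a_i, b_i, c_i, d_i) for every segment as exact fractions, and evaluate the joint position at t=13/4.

  seg 0: a=-5 b=244/141 c=0 d=-1/141
  seg 1: a=0 b=217/141 c=-3/47 d=-67/141
  seg 2: a=1 b=-2/141 c=-70/47 d=35/141
S(13/4) = 1123/3008

Δ: Δ0=5/3, Δ1=1, Δ2=-2
row 1: diag=8, rhs=-4; c'=1/8, d'=-1/2
row 2: denom=6−1·1/8=47/8; d'=(-18−1·-1/2)/(47/8)=-140/47
back: M2=-140/47
back: M1=-1/2−1/8·-140/47=-6/47
M: M0=0, M1=-6/47, M2=-140/47, M3=0
seg 0: a=-5, c=M0/2=0, d=(M1−M0)/(6·3)=-1/141, b=Δ0−h0·(2M0+M1)/6=244/141
seg 1: a=0, c=M1/2=-3/47, d=(M2−M1)/(6·1)=-67/141, b=Δ1−h1·(2M1+M2)/6=217/141
seg 2: a=1, c=M2/2=-70/47, d=(M3−M2)/(6·2)=35/141, b=Δ2−h2·(2M2+M3)/6=-2/141
t_q=13/4 → seg 1, τ=1/4; S=0+217/141·τ+-3/47·τ²+-67/141·τ³=1123/3008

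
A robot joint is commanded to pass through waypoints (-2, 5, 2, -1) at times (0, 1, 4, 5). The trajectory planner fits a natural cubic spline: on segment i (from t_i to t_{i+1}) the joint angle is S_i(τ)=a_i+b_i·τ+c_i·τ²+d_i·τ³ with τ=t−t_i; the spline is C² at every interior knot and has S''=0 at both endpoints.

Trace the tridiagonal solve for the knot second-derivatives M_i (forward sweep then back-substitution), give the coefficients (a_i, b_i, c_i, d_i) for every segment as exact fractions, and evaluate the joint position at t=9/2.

Δ: Δ0=7, Δ1=-1, Δ2=-3
row 1: diag=8, rhs=-48; c'=3/8, d'=-6
row 2: denom=8−3·3/8=55/8; d'=(-12−3·-6)/(55/8)=48/55
back: M2=48/55
back: M1=-6−3/8·48/55=-348/55
M: M0=0, M1=-348/55, M2=48/55, M3=0
seg 0: a=-2, c=M0/2=0, d=(M1−M0)/(6·1)=-58/55, b=Δ0−h0·(2M0+M1)/6=443/55
seg 1: a=5, c=M1/2=-174/55, d=(M2−M1)/(6·3)=2/5, b=Δ1−h1·(2M1+M2)/6=269/55
seg 2: a=2, c=M2/2=24/55, d=(M3−M2)/(6·1)=-8/55, b=Δ2−h2·(2M2+M3)/6=-181/55
t_q=9/2 → seg 2, τ=1/2; S=2+-181/55·τ+24/55·τ²+-8/55·τ³=49/110

  seg 0: a=-2 b=443/55 c=0 d=-58/55
  seg 1: a=5 b=269/55 c=-174/55 d=2/5
  seg 2: a=2 b=-181/55 c=24/55 d=-8/55
S(9/2) = 49/110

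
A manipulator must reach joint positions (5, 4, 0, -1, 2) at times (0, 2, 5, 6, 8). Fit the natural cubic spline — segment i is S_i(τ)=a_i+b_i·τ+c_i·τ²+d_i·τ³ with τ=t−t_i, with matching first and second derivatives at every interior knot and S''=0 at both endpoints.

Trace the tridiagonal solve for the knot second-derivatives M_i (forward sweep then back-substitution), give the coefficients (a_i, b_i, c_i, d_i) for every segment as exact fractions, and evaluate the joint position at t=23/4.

  seg 0: a=5 b=-199/624 c=0 d=-113/2496
  seg 1: a=4 b=-269/312 c=-113/416 d=11/288
  seg 2: a=0 b=-1823/1248 c=15/208 d=485/1248
  seg 3: a=-1 b=-47/312 c=515/416 d=-515/2496
S(23/4) = -23723/26624

Δ: Δ0=-1/2, Δ1=-4/3, Δ2=-1, Δ3=3/2
row 1: diag=10, rhs=-5; c'=3/10, d'=-1/2
row 2: denom=8−3·3/10=71/10; d'=(2−3·-1/2)/(71/10)=35/71
row 3: denom=6−1·10/71=416/71; d'=(15−1·35/71)/(416/71)=515/208
back: M3=515/208
back: M2=35/71−10/71·515/208=15/104
back: M1=-1/2−3/10·15/104=-113/208
M: M0=0, M1=-113/208, M2=15/104, M3=515/208, M4=0
seg 0: a=5, c=M0/2=0, d=(M1−M0)/(6·2)=-113/2496, b=Δ0−h0·(2M0+M1)/6=-199/624
seg 1: a=4, c=M1/2=-113/416, d=(M2−M1)/(6·3)=11/288, b=Δ1−h1·(2M1+M2)/6=-269/312
seg 2: a=0, c=M2/2=15/208, d=(M3−M2)/(6·1)=485/1248, b=Δ2−h2·(2M2+M3)/6=-1823/1248
seg 3: a=-1, c=M3/2=515/416, d=(M4−M3)/(6·2)=-515/2496, b=Δ3−h3·(2M3+M4)/6=-47/312
t_q=23/4 → seg 2, τ=3/4; S=0+-1823/1248·τ+15/208·τ²+485/1248·τ³=-23723/26624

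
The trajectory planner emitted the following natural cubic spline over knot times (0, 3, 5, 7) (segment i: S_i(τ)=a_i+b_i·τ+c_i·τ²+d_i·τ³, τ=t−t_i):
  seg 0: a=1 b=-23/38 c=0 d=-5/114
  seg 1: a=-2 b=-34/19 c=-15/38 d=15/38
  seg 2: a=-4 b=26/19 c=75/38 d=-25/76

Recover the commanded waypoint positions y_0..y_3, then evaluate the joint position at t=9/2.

y_0 = S_0(0) = a_0 = 1
y_1 = S_1(0) = a_1 = -2
y_2 = S_2(0) = a_2 = -4
y_3 = S_2(2) = 4
t_q=9/2 is in segment 1 (τ=3/2); S_1(τ)=-1289/304

y_0=1 y_1=-2 y_2=-4 y_3=4
S(9/2) = -1289/304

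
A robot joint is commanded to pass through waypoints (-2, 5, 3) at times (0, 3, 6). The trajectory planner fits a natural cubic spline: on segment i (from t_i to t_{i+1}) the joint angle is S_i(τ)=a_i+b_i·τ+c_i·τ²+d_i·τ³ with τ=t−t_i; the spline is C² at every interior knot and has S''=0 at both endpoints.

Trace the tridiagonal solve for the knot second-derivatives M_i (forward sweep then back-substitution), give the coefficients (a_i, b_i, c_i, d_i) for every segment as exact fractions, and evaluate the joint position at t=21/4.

Δ: Δ0=7/3, Δ1=-2/3
row 1: diag=12, rhs=-18; c'=1/4, d'=-3/2
back: M1=-3/2
M: M0=0, M1=-3/2, M2=0
seg 0: a=-2, c=M0/2=0, d=(M1−M0)/(6·3)=-1/12, b=Δ0−h0·(2M0+M1)/6=37/12
seg 1: a=5, c=M1/2=-3/4, d=(M2−M1)/(6·3)=1/12, b=Δ1−h1·(2M1+M2)/6=5/6
t_q=21/4 → seg 1, τ=9/4; S=5+5/6·τ+-3/4·τ²+1/12·τ³=1031/256

  seg 0: a=-2 b=37/12 c=0 d=-1/12
  seg 1: a=5 b=5/6 c=-3/4 d=1/12
S(21/4) = 1031/256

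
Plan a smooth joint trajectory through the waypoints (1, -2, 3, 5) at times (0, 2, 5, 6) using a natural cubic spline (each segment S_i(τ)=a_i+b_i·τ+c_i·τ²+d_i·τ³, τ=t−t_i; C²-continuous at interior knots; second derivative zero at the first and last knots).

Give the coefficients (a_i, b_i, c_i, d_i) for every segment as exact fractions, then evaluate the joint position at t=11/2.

  seg 0: a=1 b=-931/426 c=0 d=73/426
  seg 1: a=-2 b=-55/426 c=73/71 d=-61/426
  seg 2: a=3 b=463/213 c=-37/142 d=37/426
S(11/2) = 4581/1136

Δ: Δ0=-3/2, Δ1=5/3, Δ2=2
row 1: diag=10, rhs=19; c'=3/10, d'=19/10
row 2: denom=8−3·3/10=71/10; d'=(2−3·19/10)/(71/10)=-37/71
back: M2=-37/71
back: M1=19/10−3/10·-37/71=146/71
M: M0=0, M1=146/71, M2=-37/71, M3=0
seg 0: a=1, c=M0/2=0, d=(M1−M0)/(6·2)=73/426, b=Δ0−h0·(2M0+M1)/6=-931/426
seg 1: a=-2, c=M1/2=73/71, d=(M2−M1)/(6·3)=-61/426, b=Δ1−h1·(2M1+M2)/6=-55/426
seg 2: a=3, c=M2/2=-37/142, d=(M3−M2)/(6·1)=37/426, b=Δ2−h2·(2M2+M3)/6=463/213
t_q=11/2 → seg 2, τ=1/2; S=3+463/213·τ+-37/142·τ²+37/426·τ³=4581/1136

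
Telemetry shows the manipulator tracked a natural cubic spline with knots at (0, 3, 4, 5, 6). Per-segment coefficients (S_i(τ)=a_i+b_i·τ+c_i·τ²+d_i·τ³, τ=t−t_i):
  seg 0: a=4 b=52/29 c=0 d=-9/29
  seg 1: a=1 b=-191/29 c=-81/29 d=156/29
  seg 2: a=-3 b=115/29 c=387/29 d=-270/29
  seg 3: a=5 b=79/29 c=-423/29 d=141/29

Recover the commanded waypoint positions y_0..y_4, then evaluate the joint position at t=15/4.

y_0=4 y_1=1 y_2=-3 y_3=5 y_4=-2
S(15/4) = -94/29

y_0 = S_0(0) = a_0 = 4
y_1 = S_1(0) = a_1 = 1
y_2 = S_2(0) = a_2 = -3
y_3 = S_3(0) = a_3 = 5
y_4 = S_3(1) = -2
t_q=15/4 is in segment 1 (τ=3/4); S_1(τ)=-94/29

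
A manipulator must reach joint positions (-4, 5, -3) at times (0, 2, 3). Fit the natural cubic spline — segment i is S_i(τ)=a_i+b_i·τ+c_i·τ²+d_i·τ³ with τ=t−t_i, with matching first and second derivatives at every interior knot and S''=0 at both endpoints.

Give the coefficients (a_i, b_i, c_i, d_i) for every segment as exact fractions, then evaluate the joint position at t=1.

  seg 0: a=-4 b=26/3 c=0 d=-25/24
  seg 1: a=5 b=-23/6 c=-25/4 d=25/12
S(1) = 29/8

Δ: Δ0=9/2, Δ1=-8
row 1: diag=6, rhs=-75; c'=1/6, d'=-25/2
back: M1=-25/2
M: M0=0, M1=-25/2, M2=0
seg 0: a=-4, c=M0/2=0, d=(M1−M0)/(6·2)=-25/24, b=Δ0−h0·(2M0+M1)/6=26/3
seg 1: a=5, c=M1/2=-25/4, d=(M2−M1)/(6·1)=25/12, b=Δ1−h1·(2M1+M2)/6=-23/6
t_q=1 → seg 0, τ=1; S=-4+26/3·τ+0·τ²+-25/24·τ³=29/8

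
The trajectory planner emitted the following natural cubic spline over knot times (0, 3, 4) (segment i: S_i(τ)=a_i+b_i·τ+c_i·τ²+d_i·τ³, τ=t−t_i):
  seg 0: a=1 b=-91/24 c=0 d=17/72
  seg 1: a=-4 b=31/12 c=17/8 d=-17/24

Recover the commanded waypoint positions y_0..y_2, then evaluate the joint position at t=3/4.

y_0 = S_0(0) = a_0 = 1
y_1 = S_1(0) = a_1 = -4
y_2 = S_1(1) = 0
t_q=3/4 is in segment 0 (τ=3/4); S_0(τ)=-893/512

y_0=1 y_1=-4 y_2=0
S(3/4) = -893/512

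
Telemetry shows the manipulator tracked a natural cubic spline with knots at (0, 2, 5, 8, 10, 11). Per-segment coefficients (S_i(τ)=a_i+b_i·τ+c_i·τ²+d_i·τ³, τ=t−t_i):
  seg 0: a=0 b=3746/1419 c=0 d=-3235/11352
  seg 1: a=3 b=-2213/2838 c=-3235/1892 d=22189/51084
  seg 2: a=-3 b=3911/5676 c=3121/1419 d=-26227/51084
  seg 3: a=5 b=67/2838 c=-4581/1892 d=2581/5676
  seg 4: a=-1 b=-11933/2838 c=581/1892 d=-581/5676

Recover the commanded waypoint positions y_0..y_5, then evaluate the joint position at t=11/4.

y_0=0 y_1=3 y_2=-3 y_3=5 y_4=-1 y_5=-5
S(11/4) = 198177/121088

y_0 = S_0(0) = a_0 = 0
y_1 = S_1(0) = a_1 = 3
y_2 = S_2(0) = a_2 = -3
y_3 = S_3(0) = a_3 = 5
y_4 = S_4(0) = a_4 = -1
y_5 = S_4(1) = -5
t_q=11/4 is in segment 1 (τ=3/4); S_1(τ)=198177/121088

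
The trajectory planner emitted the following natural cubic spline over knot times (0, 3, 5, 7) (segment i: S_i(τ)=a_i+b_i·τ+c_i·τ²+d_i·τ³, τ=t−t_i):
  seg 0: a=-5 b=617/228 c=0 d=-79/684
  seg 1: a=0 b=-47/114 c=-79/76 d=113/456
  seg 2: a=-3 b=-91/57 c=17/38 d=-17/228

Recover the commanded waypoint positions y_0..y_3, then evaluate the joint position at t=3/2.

y_0 = S_0(0) = a_0 = -5
y_1 = S_1(0) = a_1 = 0
y_2 = S_2(0) = a_2 = -3
y_3 = S_2(2) = -5
t_q=3/2 is in segment 0 (τ=3/2); S_0(τ)=-809/608

y_0=-5 y_1=0 y_2=-3 y_3=-5
S(3/2) = -809/608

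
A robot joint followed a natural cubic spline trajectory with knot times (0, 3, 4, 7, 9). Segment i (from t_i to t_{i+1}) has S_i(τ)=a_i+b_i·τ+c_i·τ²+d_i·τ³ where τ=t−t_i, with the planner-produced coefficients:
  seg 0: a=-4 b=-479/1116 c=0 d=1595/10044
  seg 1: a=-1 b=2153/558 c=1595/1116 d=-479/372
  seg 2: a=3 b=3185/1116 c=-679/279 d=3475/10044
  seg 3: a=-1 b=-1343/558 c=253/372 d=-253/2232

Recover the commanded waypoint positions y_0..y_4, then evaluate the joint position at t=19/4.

y_0 = S_0(0) = a_0 = -4
y_1 = S_1(0) = a_1 = -1
y_2 = S_2(0) = a_2 = 3
y_3 = S_3(0) = a_3 = -1
y_4 = S_3(2) = -4
t_q=19/4 is in segment 2 (τ=3/4); S_2(τ)=31089/7936

y_0=-4 y_1=-1 y_2=3 y_3=-1 y_4=-4
S(19/4) = 31089/7936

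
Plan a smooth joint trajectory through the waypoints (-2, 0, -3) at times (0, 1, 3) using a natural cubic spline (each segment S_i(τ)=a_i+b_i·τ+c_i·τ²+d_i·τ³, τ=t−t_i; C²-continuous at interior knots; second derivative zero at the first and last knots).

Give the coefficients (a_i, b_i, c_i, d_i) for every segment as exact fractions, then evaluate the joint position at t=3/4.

  seg 0: a=-2 b=31/12 c=0 d=-7/12
  seg 1: a=0 b=5/6 c=-7/4 d=7/24
S(3/4) = -79/256

Δ: Δ0=2, Δ1=-3/2
row 1: diag=6, rhs=-21; c'=1/3, d'=-7/2
back: M1=-7/2
M: M0=0, M1=-7/2, M2=0
seg 0: a=-2, c=M0/2=0, d=(M1−M0)/(6·1)=-7/12, b=Δ0−h0·(2M0+M1)/6=31/12
seg 1: a=0, c=M1/2=-7/4, d=(M2−M1)/(6·2)=7/24, b=Δ1−h1·(2M1+M2)/6=5/6
t_q=3/4 → seg 0, τ=3/4; S=-2+31/12·τ+0·τ²+-7/12·τ³=-79/256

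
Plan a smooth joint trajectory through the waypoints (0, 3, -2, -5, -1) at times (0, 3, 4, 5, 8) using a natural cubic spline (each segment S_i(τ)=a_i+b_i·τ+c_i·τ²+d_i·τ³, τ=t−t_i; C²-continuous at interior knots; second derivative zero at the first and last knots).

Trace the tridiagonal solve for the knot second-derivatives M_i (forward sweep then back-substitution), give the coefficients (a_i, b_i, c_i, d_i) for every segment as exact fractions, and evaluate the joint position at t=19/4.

Δ: Δ0=1, Δ1=-5, Δ2=-3, Δ3=4/3
row 1: diag=8, rhs=-36; c'=1/8, d'=-9/2
row 2: denom=4−1·1/8=31/8; d'=(12−1·-9/2)/(31/8)=132/31
row 3: denom=8−1·8/31=240/31; d'=(26−1·132/31)/(240/31)=337/120
back: M3=337/120
back: M2=132/31−8/31·337/120=53/15
back: M1=-9/2−1/8·53/15=-593/120
M: M0=0, M1=-593/120, M2=53/15, M3=337/120, M4=0
seg 0: a=0, c=M0/2=0, d=(M1−M0)/(6·3)=-593/2160, b=Δ0−h0·(2M0+M1)/6=833/240
seg 1: a=3, c=M1/2=-593/240, d=(M2−M1)/(6·1)=113/80, b=Δ1−h1·(2M1+M2)/6=-473/120
seg 2: a=-2, c=M2/2=53/30, d=(M3−M2)/(6·1)=-29/240, b=Δ2−h2·(2M2+M3)/6=-223/48
seg 3: a=-5, c=M3/2=337/240, d=(M4−M3)/(6·3)=-337/2160, b=Δ3−h3·(2M3+M4)/6=-59/40
t_q=19/4 → seg 2, τ=3/4; S=-2+-223/48·τ+53/30·τ²+-29/240·τ³=-23253/5120

  seg 0: a=0 b=833/240 c=0 d=-593/2160
  seg 1: a=3 b=-473/120 c=-593/240 d=113/80
  seg 2: a=-2 b=-223/48 c=53/30 d=-29/240
  seg 3: a=-5 b=-59/40 c=337/240 d=-337/2160
S(19/4) = -23253/5120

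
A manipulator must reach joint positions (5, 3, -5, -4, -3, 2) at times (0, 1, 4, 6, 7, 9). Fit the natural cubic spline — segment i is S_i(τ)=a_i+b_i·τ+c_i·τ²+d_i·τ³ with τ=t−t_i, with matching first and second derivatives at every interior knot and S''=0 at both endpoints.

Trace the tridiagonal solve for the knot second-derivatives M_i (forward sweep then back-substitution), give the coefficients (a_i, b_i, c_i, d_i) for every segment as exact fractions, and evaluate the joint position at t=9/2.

  seg 0: a=5 b=-24271/13758 c=0 d=-3245/13758
  seg 1: a=3 b=-17003/6879 c=-3245/4586 d=2947/13758
  seg 2: a=-5 b=-12847/13758 c=2798/2293 d=-6925/27516
  seg 3: a=-4 b=12755/13758 c=-1329/4586 d=2495/6879
  seg 4: a=-3 b=19751/13758 c=3661/4586 d=-3661/27516
S(9/2) = -381063/73376

Δ: Δ0=-2, Δ1=-8/3, Δ2=1/2, Δ3=1, Δ4=5/2
row 1: diag=8, rhs=-4; c'=3/8, d'=-1/2
row 2: denom=10−3·3/8=71/8; d'=(19−3·-1/2)/(71/8)=164/71
row 3: denom=6−2·16/71=394/71; d'=(3−2·164/71)/(394/71)=-115/394
row 4: denom=6−1·71/394=2293/394; d'=(9−1·-115/394)/(2293/394)=3661/2293
back: M4=3661/2293
back: M3=-115/394−71/394·3661/2293=-1329/2293
back: M2=164/71−16/71·-1329/2293=5596/2293
back: M1=-1/2−3/8·5596/2293=-3245/2293
M: M0=0, M1=-3245/2293, M2=5596/2293, M3=-1329/2293, M4=3661/2293, M5=0
seg 0: a=5, c=M0/2=0, d=(M1−M0)/(6·1)=-3245/13758, b=Δ0−h0·(2M0+M1)/6=-24271/13758
seg 1: a=3, c=M1/2=-3245/4586, d=(M2−M1)/(6·3)=2947/13758, b=Δ1−h1·(2M1+M2)/6=-17003/6879
seg 2: a=-5, c=M2/2=2798/2293, d=(M3−M2)/(6·2)=-6925/27516, b=Δ2−h2·(2M2+M3)/6=-12847/13758
seg 3: a=-4, c=M3/2=-1329/4586, d=(M4−M3)/(6·1)=2495/6879, b=Δ3−h3·(2M3+M4)/6=12755/13758
seg 4: a=-3, c=M4/2=3661/4586, d=(M5−M4)/(6·2)=-3661/27516, b=Δ4−h4·(2M4+M5)/6=19751/13758
t_q=9/2 → seg 2, τ=1/2; S=-5+-12847/13758·τ+2798/2293·τ²+-6925/27516·τ³=-381063/73376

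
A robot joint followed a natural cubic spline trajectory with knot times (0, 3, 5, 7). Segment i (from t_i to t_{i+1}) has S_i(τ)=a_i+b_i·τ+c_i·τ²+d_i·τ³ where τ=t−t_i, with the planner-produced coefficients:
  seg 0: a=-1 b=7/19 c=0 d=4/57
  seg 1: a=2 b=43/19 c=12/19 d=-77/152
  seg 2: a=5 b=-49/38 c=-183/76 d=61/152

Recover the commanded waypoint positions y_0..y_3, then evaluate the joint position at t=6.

y_0 = S_0(0) = a_0 = -1
y_1 = S_1(0) = a_1 = 2
y_2 = S_2(0) = a_2 = 5
y_3 = S_2(2) = -4
t_q=6 is in segment 2 (τ=1); S_2(τ)=259/152

y_0=-1 y_1=2 y_2=5 y_3=-4
S(6) = 259/152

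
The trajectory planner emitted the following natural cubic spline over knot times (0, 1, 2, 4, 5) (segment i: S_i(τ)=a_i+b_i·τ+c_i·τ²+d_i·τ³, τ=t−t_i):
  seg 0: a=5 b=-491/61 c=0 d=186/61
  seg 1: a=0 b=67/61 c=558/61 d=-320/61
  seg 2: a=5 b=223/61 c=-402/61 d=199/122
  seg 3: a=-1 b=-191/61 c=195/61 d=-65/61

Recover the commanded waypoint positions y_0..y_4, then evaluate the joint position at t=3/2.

y_0 = S_0(0) = a_0 = 5
y_1 = S_1(0) = a_1 = 0
y_2 = S_2(0) = a_2 = 5
y_3 = S_3(0) = a_3 = -1
y_4 = S_3(1) = -2
t_q=3/2 is in segment 1 (τ=1/2); S_1(τ)=133/61

y_0=5 y_1=0 y_2=5 y_3=-1 y_4=-2
S(3/2) = 133/61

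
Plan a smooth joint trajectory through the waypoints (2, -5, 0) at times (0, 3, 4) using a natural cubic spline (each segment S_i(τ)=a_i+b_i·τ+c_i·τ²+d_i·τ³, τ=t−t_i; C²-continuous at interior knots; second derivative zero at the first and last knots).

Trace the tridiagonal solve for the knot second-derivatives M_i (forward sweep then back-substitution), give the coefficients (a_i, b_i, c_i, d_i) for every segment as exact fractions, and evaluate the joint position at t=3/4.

Δ: Δ0=-7/3, Δ1=5
row 1: diag=8, rhs=44; c'=1/8, d'=11/2
back: M1=11/2
M: M0=0, M1=11/2, M2=0
seg 0: a=2, c=M0/2=0, d=(M1−M0)/(6·3)=11/36, b=Δ0−h0·(2M0+M1)/6=-61/12
seg 1: a=-5, c=M1/2=11/4, d=(M2−M1)/(6·1)=-11/12, b=Δ1−h1·(2M1+M2)/6=19/6
t_q=3/4 → seg 0, τ=3/4; S=2+-61/12·τ+0·τ²+11/36·τ³=-431/256

  seg 0: a=2 b=-61/12 c=0 d=11/36
  seg 1: a=-5 b=19/6 c=11/4 d=-11/12
S(3/4) = -431/256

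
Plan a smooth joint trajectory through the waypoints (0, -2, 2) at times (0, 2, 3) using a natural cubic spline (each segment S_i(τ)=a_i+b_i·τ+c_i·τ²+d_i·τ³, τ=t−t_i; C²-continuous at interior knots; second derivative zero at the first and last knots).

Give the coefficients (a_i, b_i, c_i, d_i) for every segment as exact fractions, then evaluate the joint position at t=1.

  seg 0: a=0 b=-8/3 c=0 d=5/12
  seg 1: a=-2 b=7/3 c=5/2 d=-5/6
S(1) = -9/4

Δ: Δ0=-1, Δ1=4
row 1: diag=6, rhs=30; c'=1/6, d'=5
back: M1=5
M: M0=0, M1=5, M2=0
seg 0: a=0, c=M0/2=0, d=(M1−M0)/(6·2)=5/12, b=Δ0−h0·(2M0+M1)/6=-8/3
seg 1: a=-2, c=M1/2=5/2, d=(M2−M1)/(6·1)=-5/6, b=Δ1−h1·(2M1+M2)/6=7/3
t_q=1 → seg 0, τ=1; S=0+-8/3·τ+0·τ²+5/12·τ³=-9/4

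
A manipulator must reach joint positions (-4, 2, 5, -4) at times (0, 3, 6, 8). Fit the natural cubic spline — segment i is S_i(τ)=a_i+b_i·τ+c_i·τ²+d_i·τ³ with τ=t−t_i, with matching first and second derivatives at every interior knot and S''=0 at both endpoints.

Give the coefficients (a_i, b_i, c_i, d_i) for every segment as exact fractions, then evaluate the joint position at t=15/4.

Δ: Δ0=2, Δ1=1, Δ2=-9/2
row 1: diag=12, rhs=-6; c'=1/4, d'=-1/2
row 2: denom=10−3·1/4=37/4; d'=(-33−3·-1/2)/(37/4)=-126/37
back: M2=-126/37
back: M1=-1/2−1/4·-126/37=13/37
M: M0=0, M1=13/37, M2=-126/37, M3=0
seg 0: a=-4, c=M0/2=0, d=(M1−M0)/(6·3)=13/666, b=Δ0−h0·(2M0+M1)/6=135/74
seg 1: a=2, c=M1/2=13/74, d=(M2−M1)/(6·3)=-139/666, b=Δ1−h1·(2M1+M2)/6=87/37
seg 2: a=5, c=M2/2=-63/37, d=(M3−M2)/(6·2)=21/74, b=Δ2−h2·(2M2+M3)/6=-165/74
t_q=15/4 → seg 1, τ=3/4; S=2+87/37·τ+13/74·τ²+-139/666·τ³=17875/4736

  seg 0: a=-4 b=135/74 c=0 d=13/666
  seg 1: a=2 b=87/37 c=13/74 d=-139/666
  seg 2: a=5 b=-165/74 c=-63/37 d=21/74
S(15/4) = 17875/4736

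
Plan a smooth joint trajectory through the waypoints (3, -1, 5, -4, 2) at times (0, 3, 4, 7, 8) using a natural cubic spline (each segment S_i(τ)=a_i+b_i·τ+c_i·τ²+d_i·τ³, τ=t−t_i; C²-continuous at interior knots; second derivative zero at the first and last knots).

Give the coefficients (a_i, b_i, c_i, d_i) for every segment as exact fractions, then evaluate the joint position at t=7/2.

Δ: Δ0=-4/3, Δ1=6, Δ2=-3, Δ3=6
row 1: diag=8, rhs=44; c'=1/8, d'=11/2
row 2: denom=8−1·1/8=63/8; d'=(-54−1·11/2)/(63/8)=-68/9
row 3: denom=8−3·8/21=48/7; d'=(54−3·-68/9)/(48/7)=805/72
back: M3=805/72
back: M2=-68/9−8/21·805/72=-319/27
back: M1=11/2−1/8·-319/27=1507/216
M: M0=0, M1=1507/216, M2=-319/27, M3=805/72, M4=0
seg 0: a=3, c=M0/2=0, d=(M1−M0)/(6·3)=1507/3888, b=Δ0−h0·(2M0+M1)/6=-2083/432
seg 1: a=-1, c=M1/2=1507/432, d=(M2−M1)/(6·1)=-451/144, b=Δ1−h1·(2M1+M2)/6=1219/216
seg 2: a=5, c=M2/2=-319/54, d=(M3−M2)/(6·3)=4967/3888, b=Δ2−h2·(2M2+M3)/6=1393/432
seg 3: a=-4, c=M3/2=805/144, d=(M4−M3)/(6·1)=-805/432, b=Δ3−h3·(2M3+M4)/6=491/216
t_q=7/2 → seg 1, τ=1/2; S=-1+1219/216·τ+1507/432·τ²+-451/144·τ³=7957/3456

  seg 0: a=3 b=-2083/432 c=0 d=1507/3888
  seg 1: a=-1 b=1219/216 c=1507/432 d=-451/144
  seg 2: a=5 b=1393/432 c=-319/54 d=4967/3888
  seg 3: a=-4 b=491/216 c=805/144 d=-805/432
S(7/2) = 7957/3456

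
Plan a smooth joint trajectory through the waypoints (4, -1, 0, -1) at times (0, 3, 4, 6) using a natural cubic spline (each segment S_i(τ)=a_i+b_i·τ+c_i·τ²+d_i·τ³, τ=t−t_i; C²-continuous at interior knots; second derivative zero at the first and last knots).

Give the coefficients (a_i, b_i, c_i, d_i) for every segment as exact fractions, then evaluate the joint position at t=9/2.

  seg 0: a=4 b=-785/282 c=0 d=35/282
  seg 1: a=-1 b=80/141 c=105/94 d=-193/282
  seg 2: a=0 b=211/282 c=-44/47 d=22/141
S(9/2) = 15/94

Δ: Δ0=-5/3, Δ1=1, Δ2=-1/2
row 1: diag=8, rhs=16; c'=1/8, d'=2
row 2: denom=6−1·1/8=47/8; d'=(-9−1·2)/(47/8)=-88/47
back: M2=-88/47
back: M1=2−1/8·-88/47=105/47
M: M0=0, M1=105/47, M2=-88/47, M3=0
seg 0: a=4, c=M0/2=0, d=(M1−M0)/(6·3)=35/282, b=Δ0−h0·(2M0+M1)/6=-785/282
seg 1: a=-1, c=M1/2=105/94, d=(M2−M1)/(6·1)=-193/282, b=Δ1−h1·(2M1+M2)/6=80/141
seg 2: a=0, c=M2/2=-44/47, d=(M3−M2)/(6·2)=22/141, b=Δ2−h2·(2M2+M3)/6=211/282
t_q=9/2 → seg 2, τ=1/2; S=0+211/282·τ+-44/47·τ²+22/141·τ³=15/94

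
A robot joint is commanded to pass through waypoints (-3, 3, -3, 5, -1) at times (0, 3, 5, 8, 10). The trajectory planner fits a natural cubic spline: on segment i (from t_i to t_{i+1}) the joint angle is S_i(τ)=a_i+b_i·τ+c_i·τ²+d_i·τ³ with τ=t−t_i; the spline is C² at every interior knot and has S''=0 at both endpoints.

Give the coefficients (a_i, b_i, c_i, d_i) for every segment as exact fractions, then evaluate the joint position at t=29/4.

  seg 0: a=-3 b=3547/870 c=0 d=-1807/7830
  seg 1: a=3 b=-937/435 c=-1807/870 d=1439/1740
  seg 2: a=-3 b=-78/145 c=251/87 d=-2371/3915
  seg 3: a=5 b=61/145 c=-372/145 d=62/145
S(29/4) = 1119/320

Δ: Δ0=2, Δ1=-3, Δ2=8/3, Δ3=-3
row 1: diag=10, rhs=-30; c'=1/5, d'=-3
row 2: denom=10−2·1/5=48/5; d'=(34−2·-3)/(48/5)=25/6
row 3: denom=10−3·5/16=145/16; d'=(-34−3·25/6)/(145/16)=-744/145
back: M3=-744/145
back: M2=25/6−5/16·-744/145=502/87
back: M1=-3−1/5·502/87=-1807/435
M: M0=0, M1=-1807/435, M2=502/87, M3=-744/145, M4=0
seg 0: a=-3, c=M0/2=0, d=(M1−M0)/(6·3)=-1807/7830, b=Δ0−h0·(2M0+M1)/6=3547/870
seg 1: a=3, c=M1/2=-1807/870, d=(M2−M1)/(6·2)=1439/1740, b=Δ1−h1·(2M1+M2)/6=-937/435
seg 2: a=-3, c=M2/2=251/87, d=(M3−M2)/(6·3)=-2371/3915, b=Δ2−h2·(2M2+M3)/6=-78/145
seg 3: a=5, c=M3/2=-372/145, d=(M4−M3)/(6·2)=62/145, b=Δ3−h3·(2M3+M4)/6=61/145
t_q=29/4 → seg 2, τ=9/4; S=-3+-78/145·τ+251/87·τ²+-2371/3915·τ³=1119/320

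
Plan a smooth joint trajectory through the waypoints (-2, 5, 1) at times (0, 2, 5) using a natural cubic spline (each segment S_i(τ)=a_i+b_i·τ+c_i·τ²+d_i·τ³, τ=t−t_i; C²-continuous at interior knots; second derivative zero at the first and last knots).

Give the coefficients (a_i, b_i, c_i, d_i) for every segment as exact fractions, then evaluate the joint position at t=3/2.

  seg 0: a=-2 b=67/15 c=0 d=-29/120
  seg 1: a=5 b=47/30 c=-29/20 d=29/180
S(3/2) = 1243/320

Δ: Δ0=7/2, Δ1=-4/3
row 1: diag=10, rhs=-29; c'=3/10, d'=-29/10
back: M1=-29/10
M: M0=0, M1=-29/10, M2=0
seg 0: a=-2, c=M0/2=0, d=(M1−M0)/(6·2)=-29/120, b=Δ0−h0·(2M0+M1)/6=67/15
seg 1: a=5, c=M1/2=-29/20, d=(M2−M1)/(6·3)=29/180, b=Δ1−h1·(2M1+M2)/6=47/30
t_q=3/2 → seg 0, τ=3/2; S=-2+67/15·τ+0·τ²+-29/120·τ³=1243/320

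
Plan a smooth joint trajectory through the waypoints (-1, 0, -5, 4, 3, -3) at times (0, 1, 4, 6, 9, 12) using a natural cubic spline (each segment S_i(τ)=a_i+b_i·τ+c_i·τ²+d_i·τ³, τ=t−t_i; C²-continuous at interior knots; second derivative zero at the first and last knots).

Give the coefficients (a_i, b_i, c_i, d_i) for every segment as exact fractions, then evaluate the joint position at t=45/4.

Δ: Δ0=1, Δ1=-5/3, Δ2=9/2, Δ3=-1/3, Δ4=-2
row 1: diag=8, rhs=-16; c'=3/8, d'=-2
row 2: denom=10−3·3/8=71/8; d'=(37−3·-2)/(71/8)=344/71
row 3: denom=10−2·16/71=678/71; d'=(-29−2·344/71)/(678/71)=-2747/678
row 4: denom=12−3·71/226=2499/226; d'=(-10−3·-2747/678)/(2499/226)=487/2499
back: M4=487/2499
back: M3=-2747/678−71/226·487/2499=-3426/833
back: M2=344/71−16/71·-3426/833=4808/833
back: M1=-2−3/8·4808/833=-3469/833
M: M0=0, M1=-3469/833, M2=4808/833, M3=-3426/833, M4=487/2499, M5=0
seg 0: a=-1, c=M0/2=0, d=(M1−M0)/(6·1)=-3469/4998, b=Δ0−h0·(2M0+M1)/6=8467/4998
seg 1: a=0, c=M1/2=-3469/1666, d=(M2−M1)/(6·3)=2759/4998, b=Δ1−h1·(2M1+M2)/6=-970/2499
seg 2: a=-5, c=M2/2=2404/833, d=(M3−M2)/(6·2)=-4117/4998, b=Δ2−h2·(2M2+M3)/6=10111/4998
seg 3: a=4, c=M3/2=-1713/833, d=(M4−M3)/(6·3)=10765/44982, b=Δ3−h3·(2M3+M4)/6=2629/714
seg 4: a=3, c=M4/2=487/4998, d=(M5−M4)/(6·3)=-487/44982, b=Δ4−h4·(2M4+M5)/6=-5485/2499
t_q=45/4 → seg 4, τ=9/4; S=3+-5485/2499·τ+487/4998·τ²+-487/44982·τ³=-167241/106624

  seg 0: a=-1 b=8467/4998 c=0 d=-3469/4998
  seg 1: a=0 b=-970/2499 c=-3469/1666 d=2759/4998
  seg 2: a=-5 b=10111/4998 c=2404/833 d=-4117/4998
  seg 3: a=4 b=2629/714 c=-1713/833 d=10765/44982
  seg 4: a=3 b=-5485/2499 c=487/4998 d=-487/44982
S(45/4) = -167241/106624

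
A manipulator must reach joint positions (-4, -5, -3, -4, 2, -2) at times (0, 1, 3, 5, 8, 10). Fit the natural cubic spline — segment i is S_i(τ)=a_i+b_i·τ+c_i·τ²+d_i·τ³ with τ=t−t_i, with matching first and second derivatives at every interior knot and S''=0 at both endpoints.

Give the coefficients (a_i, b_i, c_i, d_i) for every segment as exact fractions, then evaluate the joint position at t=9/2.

  seg 0: a=-4 b=-5561/3764 c=0 d=1797/3764
  seg 1: a=-5 b=-85/1882 c=5391/3764 d=-428/941
  seg 2: a=-3 b=425/1882 c=-4881/3764 d=3515/7528
  seg 3: a=-4 b=604/941 c=1416/941 d=-330/941
  seg 4: a=2 b=190/941 c=-1554/941 d=259/941
S(9/2) = -241083/60224

Δ: Δ0=-1, Δ1=1, Δ2=-1/2, Δ3=2, Δ4=-2
row 1: diag=6, rhs=12; c'=1/3, d'=2
row 2: denom=8−2·1/3=22/3; d'=(-9−2·2)/(22/3)=-39/22
row 3: denom=10−2·3/11=104/11; d'=(15−2·-39/22)/(104/11)=51/26
row 4: denom=10−3·33/104=941/104; d'=(-24−3·51/26)/(941/104)=-3108/941
back: M4=-3108/941
back: M3=51/26−33/104·-3108/941=2832/941
back: M2=-39/22−3/11·2832/941=-4881/1882
back: M1=2−1/3·-4881/1882=5391/1882
M: M0=0, M1=5391/1882, M2=-4881/1882, M3=2832/941, M4=-3108/941, M5=0
seg 0: a=-4, c=M0/2=0, d=(M1−M0)/(6·1)=1797/3764, b=Δ0−h0·(2M0+M1)/6=-5561/3764
seg 1: a=-5, c=M1/2=5391/3764, d=(M2−M1)/(6·2)=-428/941, b=Δ1−h1·(2M1+M2)/6=-85/1882
seg 2: a=-3, c=M2/2=-4881/3764, d=(M3−M2)/(6·2)=3515/7528, b=Δ2−h2·(2M2+M3)/6=425/1882
seg 3: a=-4, c=M3/2=1416/941, d=(M4−M3)/(6·3)=-330/941, b=Δ3−h3·(2M3+M4)/6=604/941
seg 4: a=2, c=M4/2=-1554/941, d=(M5−M4)/(6·2)=259/941, b=Δ4−h4·(2M4+M5)/6=190/941
t_q=9/2 → seg 2, τ=3/2; S=-3+425/1882·τ+-4881/3764·τ²+3515/7528·τ³=-241083/60224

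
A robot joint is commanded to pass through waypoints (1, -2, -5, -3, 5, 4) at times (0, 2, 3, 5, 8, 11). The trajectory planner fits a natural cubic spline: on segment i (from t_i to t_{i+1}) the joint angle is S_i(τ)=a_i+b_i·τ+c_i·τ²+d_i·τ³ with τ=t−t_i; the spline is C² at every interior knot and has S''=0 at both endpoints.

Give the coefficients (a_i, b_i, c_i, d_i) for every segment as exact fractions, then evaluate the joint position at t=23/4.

  seg 0: a=1 b=-5539/7194 c=0 d=-1313/7194
  seg 1: a=-2 b=-21295/7194 c=-1313/1199 d=7591/7194
  seg 2: a=-5 b=-649/327 c=4965/2398 d=-4159/14388
  seg 3: a=-3 b=10174/3597 c=403/1199 d=-1403/10791
  seg 4: a=5 b=4801/3597 c=-1000/1199 d=1000/10791
S(23/4) = -57125/76736

Δ: Δ0=-3/2, Δ1=-3, Δ2=1, Δ3=8/3, Δ4=-1/3
row 1: diag=6, rhs=-9; c'=1/6, d'=-3/2
row 2: denom=6−1·1/6=35/6; d'=(24−1·-3/2)/(35/6)=153/35
row 3: denom=10−2·12/35=326/35; d'=(10−2·153/35)/(326/35)=22/163
row 4: denom=12−3·105/326=3597/326; d'=(-18−3·22/163)/(3597/326)=-2000/1199
back: M4=-2000/1199
back: M3=22/163−105/326·-2000/1199=806/1199
back: M2=153/35−12/35·806/1199=4965/1199
back: M1=-3/2−1/6·4965/1199=-2626/1199
M: M0=0, M1=-2626/1199, M2=4965/1199, M3=806/1199, M4=-2000/1199, M5=0
seg 0: a=1, c=M0/2=0, d=(M1−M0)/(6·2)=-1313/7194, b=Δ0−h0·(2M0+M1)/6=-5539/7194
seg 1: a=-2, c=M1/2=-1313/1199, d=(M2−M1)/(6·1)=7591/7194, b=Δ1−h1·(2M1+M2)/6=-21295/7194
seg 2: a=-5, c=M2/2=4965/2398, d=(M3−M2)/(6·2)=-4159/14388, b=Δ2−h2·(2M2+M3)/6=-649/327
seg 3: a=-3, c=M3/2=403/1199, d=(M4−M3)/(6·3)=-1403/10791, b=Δ3−h3·(2M3+M4)/6=10174/3597
seg 4: a=5, c=M4/2=-1000/1199, d=(M5−M4)/(6·3)=1000/10791, b=Δ4−h4·(2M4+M5)/6=4801/3597
t_q=23/4 → seg 3, τ=3/4; S=-3+10174/3597·τ+403/1199·τ²+-1403/10791·τ³=-57125/76736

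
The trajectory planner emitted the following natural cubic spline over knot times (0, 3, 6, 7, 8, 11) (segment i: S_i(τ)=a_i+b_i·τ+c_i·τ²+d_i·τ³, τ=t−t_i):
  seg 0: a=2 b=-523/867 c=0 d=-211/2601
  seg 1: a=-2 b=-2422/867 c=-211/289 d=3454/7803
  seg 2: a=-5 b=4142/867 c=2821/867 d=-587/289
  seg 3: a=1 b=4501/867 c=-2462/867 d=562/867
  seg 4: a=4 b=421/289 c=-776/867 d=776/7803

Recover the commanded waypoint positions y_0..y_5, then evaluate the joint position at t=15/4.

y_0 = S_0(0) = a_0 = 2
y_1 = S_1(0) = a_1 = -2
y_2 = S_2(0) = a_2 = -5
y_3 = S_3(0) = a_3 = 1
y_4 = S_4(0) = a_4 = 4
y_5 = S_4(3) = 3
t_q=15/4 is in segment 1 (τ=3/4); S_1(τ)=-39943/9248

y_0=2 y_1=-2 y_2=-5 y_3=1 y_4=4 y_5=3
S(15/4) = -39943/9248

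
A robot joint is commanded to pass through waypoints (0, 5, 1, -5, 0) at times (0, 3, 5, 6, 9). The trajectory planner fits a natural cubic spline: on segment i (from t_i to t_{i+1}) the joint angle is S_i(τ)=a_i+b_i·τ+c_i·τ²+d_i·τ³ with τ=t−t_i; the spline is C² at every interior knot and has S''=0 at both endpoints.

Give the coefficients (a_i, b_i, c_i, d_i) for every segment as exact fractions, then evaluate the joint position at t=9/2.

  seg 0: a=0 b=1009/438 c=0 d=-31/438
  seg 1: a=5 b=86/219 c=-93/146 d=-245/876
  seg 2: a=1 b=-1207/219 c=-169/73 d=400/219
  seg 3: a=-5 b=-1021/219 c=231/73 d=-77/219
S(9/2) = 7503/2336

Δ: Δ0=5/3, Δ1=-2, Δ2=-6, Δ3=5/3
row 1: diag=10, rhs=-22; c'=1/5, d'=-11/5
row 2: denom=6−2·1/5=28/5; d'=(-24−2·-11/5)/(28/5)=-7/2
row 3: denom=8−1·5/28=219/28; d'=(46−1·-7/2)/(219/28)=462/73
back: M3=462/73
back: M2=-7/2−5/28·462/73=-338/73
back: M1=-11/5−1/5·-338/73=-93/73
M: M0=0, M1=-93/73, M2=-338/73, M3=462/73, M4=0
seg 0: a=0, c=M0/2=0, d=(M1−M0)/(6·3)=-31/438, b=Δ0−h0·(2M0+M1)/6=1009/438
seg 1: a=5, c=M1/2=-93/146, d=(M2−M1)/(6·2)=-245/876, b=Δ1−h1·(2M1+M2)/6=86/219
seg 2: a=1, c=M2/2=-169/73, d=(M3−M2)/(6·1)=400/219, b=Δ2−h2·(2M2+M3)/6=-1207/219
seg 3: a=-5, c=M3/2=231/73, d=(M4−M3)/(6·3)=-77/219, b=Δ3−h3·(2M3+M4)/6=-1021/219
t_q=9/2 → seg 1, τ=3/2; S=5+86/219·τ+-93/146·τ²+-245/876·τ³=7503/2336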